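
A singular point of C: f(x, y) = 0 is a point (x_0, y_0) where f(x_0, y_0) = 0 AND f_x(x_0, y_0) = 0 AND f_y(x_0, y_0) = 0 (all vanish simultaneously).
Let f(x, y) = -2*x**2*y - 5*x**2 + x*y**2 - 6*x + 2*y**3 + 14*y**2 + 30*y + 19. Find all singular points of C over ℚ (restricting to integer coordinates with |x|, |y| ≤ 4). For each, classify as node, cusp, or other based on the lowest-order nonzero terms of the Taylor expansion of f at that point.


Singular points: {(-1, -2)}; classification: node.

Compute partial derivatives:
  f_x = -4*x*y - 10*x + y**2 - 6.
  f_y = -2*x**2 + 2*x*y + 6*y**2 + 28*y + 30.
Scan x_0 ∈ {−4, ..., 4}. For each x_0, f_y(x_0, y) is a polynomial in y; find its integer roots y ∈ {−4, ..., 4}, then test f_x and f at those candidates.
  x = -4: f_y(-4, y) = 6*y**2 + 20*y - 2; no integer root y with |y| ≤ 4.
  x = -3: f_y(-3, y) = 6*y**2 + 22*y + 12; vanishes at y ∈ {-3}. (-3, -3): f_x = -3 ≠ 0.
  x = -2: f_y(-2, y) = 6*y**2 + 24*y + 22; no integer root y with |y| ≤ 4.
  x = -1: f_y(-1, y) = 6*y**2 + 26*y + 28; vanishes at y ∈ {-2}. (-1, -2): f_x = 0, f = 0 — SINGULAR.
  x = 0: f_y(0, y) = 6*y**2 + 28*y + 30; vanishes at y ∈ {-3}. (0, -3): f_x = 3 ≠ 0.
  x = 1: f_y(1, y) = 6*y**2 + 30*y + 28; no integer root y with |y| ≤ 4.
  x = 2: f_y(2, y) = 6*y**2 + 32*y + 22; no integer root y with |y| ≤ 4.
  x = 3: f_y(3, y) = 6*y**2 + 34*y + 12; no integer root y with |y| ≤ 4.
  x = 4: f_y(4, y) = 6*y**2 + 36*y - 2; no integer root y with |y| ≤ 4.
Only singular point on the grid: (-1, -2).
Classify: substitute x = -1 + u, y = -2 + v and expand: f = -2*u**2*v - u**2 + u*v**2 + 2*v**3 + v**2.
No constant or linear terms (consistent with a singular point). Quadratic part: -u**2 + v**2. Cubic part: -2*u**2*v + u*v**2 + 2*v**3.
The quadratic part v**2 - u**2 = (v − u)(v + u) splits into two distinct linear factors, so there are two distinct tangent lines y − -2 = ±(x − -1) — this is a node (ordinary double point).
Classification: node.


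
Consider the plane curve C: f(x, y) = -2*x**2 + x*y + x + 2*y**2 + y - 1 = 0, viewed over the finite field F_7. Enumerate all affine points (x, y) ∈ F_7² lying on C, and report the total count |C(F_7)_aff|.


Affine F_7-points: {(0, 4), (0, 6), (2, 0), (2, 2), (3, 2), (3, 3), (6, 3), (6, 4)}; count = 8.

For each of the 49 pairs (x, y) ∈ F_7², evaluate f(x, y) mod 7. Record the zeros.
  x = 0: [0↦6, 1↦2, 2↦2, 3↦6, 4↦0, 5↦5, 6↦0]  zeros at y ∈ {4, 6}
  x = 1: [0↦5, 1↦2, 2↦3, 3↦1, 4↦3, 5↦2, 6↦5]  zeros at y ∈ ∅
  x = 2: [0↦0, 1↦5, 2↦0, 3↦6, 4↦2, 5↦2, 6↦6]  zeros at y ∈ {0, 2}
  x = 3: [0↦5, 1↦4, 2↦0, 3↦0, 4↦4, 5↦5, 6↦3]  zeros at y ∈ {2, 3}
  x = 4: [0↦6, 1↦6, 2↦3, 3↦4, 4↦2, 5↦4, 6↦3]  zeros at y ∈ ∅
  x = 5: [0↦3, 1↦4, 2↦2, 3↦4, 4↦3, 5↦6, 6↦6]  zeros at y ∈ ∅
  x = 6: [0↦3, 1↦5, 2↦4, 3↦0, 4↦0, 5↦4, 6↦5]  zeros at y ∈ {3, 4}
Collecting zeros: affine points = {(0, 4), (0, 6), (2, 0), (2, 2), (3, 2), (3, 3), (6, 3), (6, 4)}.
Total count |C(F_7)_aff| = 8.


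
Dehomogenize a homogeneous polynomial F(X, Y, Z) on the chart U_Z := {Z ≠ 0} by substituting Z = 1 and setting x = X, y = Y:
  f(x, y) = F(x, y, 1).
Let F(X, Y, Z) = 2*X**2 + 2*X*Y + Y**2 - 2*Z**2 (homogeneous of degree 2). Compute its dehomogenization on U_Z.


f(x, y) = 2*x**2 + 2*x*y + y**2 - 2

On U_Z we set Z = 1. Each monomial c·X^i·Y^j·Z^k in F becomes c·x^i·y^j·1^k = c·x^i·y^j.
Substituting Z = 1: F(X, Y, 1) = 2*x**2 + 2*x*y + y**2 - 2.
Note: deg(f) ≤ deg(F) = 2; strict inequality happens when F is divisible by Z (lost terms).


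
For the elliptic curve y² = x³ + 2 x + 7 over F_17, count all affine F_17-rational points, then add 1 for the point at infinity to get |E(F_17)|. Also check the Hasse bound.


Affine points = {(2, 6), (2, 11), (8, 5), (8, 12), (11, 0), (12, 5), (12, 12), (14, 5), (14, 12), (16, 2), (16, 15)}; affine count = 11; |E(F_17)| = 12.

Discriminant check: Δ ∝ 4a³ + 27b² = 4·2³ + 27·7² = 4·8 + 27·49 ≡ 12 (mod 17). Nonzero ⇒ E is nonsingular.
For each x ∈ F_17, compute rhs = x³ + 2·x + 7 mod 17, then count y ∈ F_17 with y² ≡ rhs.
  x = 0: rhs = 7, matching y values: none (0 points).
  x = 1: rhs = 10, matching y values: none (0 points).
  x = 2: rhs = 2, matching y values: 6, 11 (2 points).
  x = 3: rhs = 6, matching y values: none (0 points).
  x = 4: rhs = 11, matching y values: none (0 points).
  x = 5: rhs = 6, matching y values: none (0 points).
  x = 6: rhs = 14, matching y values: none (0 points).
  x = 7: rhs = 7, matching y values: none (0 points).
  x = 8: rhs = 8, matching y values: 5, 12 (2 points).
  x = 9: rhs = 6, matching y values: none (0 points).
  x = 10: rhs = 7, matching y values: none (0 points).
  x = 11: rhs = 0, matching y values: 0 (1 points).
  x = 12: rhs = 8, matching y values: 5, 12 (2 points).
  x = 13: rhs = 3, matching y values: none (0 points).
  x = 14: rhs = 8, matching y values: 5, 12 (2 points).
  x = 15: rhs = 12, matching y values: none (0 points).
  x = 16: rhs = 4, matching y values: 2, 15 (2 points).
Total affine count: 11.
Full point count |E(F_17)| = 11 + 1 = 12.
Hasse bound: |12 − (17+1)| = |-6| = 6 ≤ 2√17 ≈ 8.2462 ✓.


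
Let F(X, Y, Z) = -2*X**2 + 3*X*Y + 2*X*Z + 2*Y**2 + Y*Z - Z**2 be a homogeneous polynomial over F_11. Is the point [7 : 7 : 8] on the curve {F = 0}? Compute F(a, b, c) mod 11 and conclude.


F(7,7,8) ≡ 9 (mod 11); P is NOT on the curve.

Evaluate F(7, 7, 8) term-by-term (mod 11).
  -2*X**2 ↦ -2·49·1·1 = -98
  3*X*Y ↦ 3·7·7·1 = 147
  2*X*Z ↦ 2·7·1·8 = 112
  2*Y**2 ↦ 2·1·49·1 = 98
  Y*Z ↦ 1·1·7·8 = 56
  -Z**2 ↦ -1·1·1·64 = -64
Sum: F(7, 7, 8) = (-98) + (147) + (112) + (98) + (56) + (-64) = 251.
Reducing mod 11: 251 ≡ 9 (mod 11).
Since F(a, b, c) ≡ 9 ≠ 0 (mod 11), P does NOT lie on the curve.


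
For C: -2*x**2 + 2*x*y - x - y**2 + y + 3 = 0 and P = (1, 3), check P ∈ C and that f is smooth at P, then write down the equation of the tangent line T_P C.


Tangent line at P: x - 3*y + 8 = 0.

Step 1: f(1, 3) = 0, so P lies on C.
Step 2: partial derivatives
  f_x(x, y) = -4*x + 2*y - 1, f_y(x, y) = 2*x - 2*y + 1.
  f_x(P) = 1, f_y(P) = -3 (gradient nonzero, so P is smooth).
Step 3: tangent line at P: 1·(x − 1) + -3·(y − 3) = 0.
Expanding: x - 3*y + 8 = 0.


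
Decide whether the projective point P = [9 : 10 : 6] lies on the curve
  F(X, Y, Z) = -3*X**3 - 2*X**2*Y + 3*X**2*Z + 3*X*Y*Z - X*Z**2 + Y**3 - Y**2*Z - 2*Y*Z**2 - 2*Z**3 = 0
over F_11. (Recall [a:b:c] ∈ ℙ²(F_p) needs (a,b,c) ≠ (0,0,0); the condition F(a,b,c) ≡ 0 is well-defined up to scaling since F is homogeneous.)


F(9,10,6) ≡ 10 (mod 11); P is NOT on the curve.

Evaluate F(9, 10, 6) term-by-term (mod 11).
  -3*X**3 ↦ -3·729·1·1 = -2187
  -2*X**2*Y ↦ -2·81·10·1 = -1620
  3*X**2*Z ↦ 3·81·1·6 = 1458
  3*X*Y*Z ↦ 3·9·10·6 = 1620
  -X*Z**2 ↦ -1·9·1·36 = -324
  Y**3 ↦ 1·1·1000·1 = 1000
  -Y**2*Z ↦ -1·1·100·6 = -600
  -2*Y*Z**2 ↦ -2·1·10·36 = -720
  -2*Z**3 ↦ -2·1·1·216 = -432
Sum: F(9, 10, 6) = (-2187) + (-1620) + (1458) + (1620) + (-324) + (1000) + (-600) + (-720) + (-432) = -1805.
Reducing mod 11: -1805 ≡ 10 (mod 11).
Since F(a, b, c) ≡ 10 ≠ 0 (mod 11), P does NOT lie on the curve.


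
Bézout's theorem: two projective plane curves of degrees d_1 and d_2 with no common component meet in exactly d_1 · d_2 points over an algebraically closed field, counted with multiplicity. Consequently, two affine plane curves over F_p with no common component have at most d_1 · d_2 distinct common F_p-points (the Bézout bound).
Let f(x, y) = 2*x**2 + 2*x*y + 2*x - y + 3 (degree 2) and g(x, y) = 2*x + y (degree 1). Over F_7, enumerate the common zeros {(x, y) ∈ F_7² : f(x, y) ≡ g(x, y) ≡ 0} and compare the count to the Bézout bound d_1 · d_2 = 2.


Common zeros: ∅; count = 0; Bézout bound = 2.

deg(f) = 2, deg(g) = 1, so Bézout bound = 2.
Scan x ∈ F_7. For each x, list the y ∈ F_7 with f(x, y) ≡ 0 and those with g(x, y) ≡ 0 (mod 7); the common zeros in that column are the intersection.
  x = 0: f ≡ 0 at y ∈ {3}; g ≡ 0 at y ∈ {0}; common: ∅.
  x = 1: f ≡ 0 at y ∈ {0}; g ≡ 0 at y ∈ {5}; common: ∅.
  x = 2: f ≡ 0 at y ∈ {2}; g ≡ 0 at y ∈ {3}; common: ∅.
  x = 3: f ≡ 0 at y ∈ {3}; g ≡ 0 at y ∈ {1}; common: ∅.
  x = 4: f ≡ 0 at y ∈ ∅; g ≡ 0 at y ∈ {6}; common: ∅.
  x = 5: f ≡ 0 at y ∈ {0}; g ≡ 0 at y ∈ {4}; common: ∅.
  x = 6: f ≡ 0 at y ∈ {1}; g ≡ 0 at y ∈ {2}; common: ∅.
Collecting: common zeros = ∅, so the count is 0.
Comparison with the Bézout bound: 0 ≤ 2 = deg(f)·deg(g), as expected for curves with no common component (the affine F_7-count falls short of the bound because intersections may lie at infinity, over extension fields, or carry multiplicity).


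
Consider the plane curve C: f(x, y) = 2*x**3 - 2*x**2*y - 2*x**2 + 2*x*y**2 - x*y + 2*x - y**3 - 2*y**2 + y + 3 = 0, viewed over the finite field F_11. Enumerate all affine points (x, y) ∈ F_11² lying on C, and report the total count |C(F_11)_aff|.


Affine F_11-points: {(0, 2), (1, 7), (3, 7), (4, 1), (4, 7), (4, 9), (6, 2), (7, 0), (7, 3), (7, 9), (8, 2), (9, 3), (10, 3), (10, 6), (10, 9)}; count = 15.

For each of the 121 pairs (x, y) ∈ F_11², evaluate f(x, y) mod 11. Record the zeros.
  x = 0: [0↦3, 1↦1, 2↦0, 3↦5, 4↦10, 5↦9, 6↦7, 7↦9, 8↦9, 9↦1, 10↦1]  zeros at y ∈ {2}
  x = 1: [0↦5, 1↦2, 2↦4, 3↦5, 4↦10, 5↦2, 6↦8, 7↦0, 8↦5, 9↦6, 10↦8]  zeros at y ∈ {7}
  x = 2: [0↦4, 1↦7, 2↦8, 3↦1, 4↦2, 5↦5, 6↦4, 7↦4, 8↦10, 9↦5, 10↦5]  zeros at y ∈ ∅
  x = 3: [0↦1, 1↦6, 2↦2, 3↦5, 4↦9, 5↦8, 6↦7, 7↦0, 8↦3, 9↦10, 10↦4]  zeros at y ∈ {7}
  x = 4: [0↦8, 1↦0, 2↦9, 3↦7, 4↦10, 5↦1, 6↦7, 7↦0, 8↦7, 9↦0, 10↦6]  zeros at y ∈ {1, 7, 9}
  x = 5: [0↦4, 1↦1, 2↦8, 3↦8, 4↦6, 5↦7, 6↦5, 7↦5, 8↦1, 9↦9, 10↦1]  zeros at y ∈ ∅
  x = 6: [0↦1, 1↦10, 2↦0, 3↦9, 4↦9, 5↦5, 6↦2, 7↦5, 8↦8, 9↦5, 10↦1]  zeros at y ∈ {2}
  x = 7: [0↦0, 1↦6, 2↦8, 3↦0, 4↦9, 5↦7, 6↦10, 7↦1, 8↦7, 9↦0, 10↦7]  zeros at y ∈ {0, 3, 9}
  x = 8: [0↦2, 1↦1, 2↦0, 3↦4, 4↦7, 5↦3, 6↦8, 7↦5, 8↦10, 9↦6, 10↦9]  zeros at y ∈ {2}
  x = 9: [0↦8, 1↦7, 2↦10, 3↦0, 4↦4, 5↦5, 6↦8, 7↦7, 8↦7, 9↦2, 10↦8]  zeros at y ∈ {3}
  x = 10: [0↦8, 1↦3, 2↦6, 3↦0, 4↦1, 5↦3, 6↦0, 7↦8, 8↦10, 9↦0, 10↦5]  zeros at y ∈ {3, 6, 9}
Collecting zeros: affine points = {(0, 2), (1, 7), (3, 7), (4, 1), (4, 7), (4, 9), (6, 2), (7, 0), (7, 3), (7, 9), (8, 2), (9, 3), (10, 3), (10, 6), (10, 9)}.
Total count |C(F_11)_aff| = 15.


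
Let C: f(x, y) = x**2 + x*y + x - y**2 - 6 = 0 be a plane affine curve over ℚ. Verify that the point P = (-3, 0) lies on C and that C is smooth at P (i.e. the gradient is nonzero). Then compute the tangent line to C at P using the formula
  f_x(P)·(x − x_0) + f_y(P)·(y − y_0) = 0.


Tangent line at P: -5*x - 3*y - 15 = 0.

Step 1: f(-3, 0) = 0, so P lies on C.
Step 2: partial derivatives
  f_x(x, y) = 2*x + y + 1, f_y(x, y) = x - 2*y.
  f_x(P) = -5, f_y(P) = -3 (gradient nonzero, so P is smooth).
Step 3: tangent line at P: -5·(x − -3) + -3·(y − 0) = 0.
Expanding: -5*x - 3*y - 15 = 0.


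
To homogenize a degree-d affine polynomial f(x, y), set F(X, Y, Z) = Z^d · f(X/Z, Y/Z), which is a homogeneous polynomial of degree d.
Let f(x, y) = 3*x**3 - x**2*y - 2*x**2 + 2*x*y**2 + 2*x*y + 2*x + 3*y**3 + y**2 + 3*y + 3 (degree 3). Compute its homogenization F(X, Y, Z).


F(X, Y, Z) = 3*X**3 - X**2*Y - 2*X**2*Z + 2*X*Y**2 + 2*X*Y*Z + 2*X*Z**2 + 3*Y**3 + Y**2*Z + 3*Y*Z**2 + 3*Z**3

deg(f) = 3.
Substitute x = X/Z, y = Y/Z into f, then multiply by Z^3.
  monomial 3·x^3·y^0 ↦ 3·X^3·Y^0·Z^0.
  monomial -1·x^2·y^1 ↦ -1·X^2·Y^1·Z^0.
  monomial -2·x^2·y^0 ↦ -2·X^2·Y^0·Z^1.
  monomial 2·x^1·y^2 ↦ 2·X^1·Y^2·Z^0.
  monomial 2·x^1·y^1 ↦ 2·X^1·Y^1·Z^1.
  monomial 2·x^1·y^0 ↦ 2·X^1·Y^0·Z^2.
  monomial 3·x^0·y^3 ↦ 3·X^0·Y^3·Z^0.
  monomial 1·x^0·y^2 ↦ 1·X^0·Y^2·Z^1.
  monomial 3·x^0·y^1 ↦ 3·X^0·Y^1·Z^2.
  monomial 3·x^0·y^0 ↦ 3·X^0·Y^0·Z^3.
Collecting: F(X, Y, Z) = 3*X**3 - X**2*Y - 2*X**2*Z + 2*X*Y**2 + 2*X*Y*Z + 2*X*Z**2 + 3*Y**3 + Y**2*Z + 3*Y*Z**2 + 3*Z**3.


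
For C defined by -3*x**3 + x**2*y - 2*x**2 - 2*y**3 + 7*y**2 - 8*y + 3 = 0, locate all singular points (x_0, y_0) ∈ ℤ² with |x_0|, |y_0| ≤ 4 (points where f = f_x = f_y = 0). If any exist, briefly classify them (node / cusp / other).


Singular points: {(0, 1)}; classification: node.

Compute partial derivatives:
  f_x = -9*x**2 + 2*x*y - 4*x.
  f_y = x**2 - 6*y**2 + 14*y - 8.
Scan x_0 ∈ {−4, ..., 4}. For each x_0, f_y(x_0, y) is a polynomial in y; find its integer roots y ∈ {−4, ..., 4}, then test f_x and f at those candidates.
  x = -4: f_y(-4, y) = -6*y**2 + 14*y + 8; no integer root y with |y| ≤ 4.
  x = -3: f_y(-3, y) = -6*y**2 + 14*y + 1; no integer root y with |y| ≤ 4.
  x = -2: f_y(-2, y) = -6*y**2 + 14*y - 4; vanishes at y ∈ {2}. (-2, 2): f_x = -36 ≠ 0.
  x = -1: f_y(-1, y) = -6*y**2 + 14*y - 7; no integer root y with |y| ≤ 4.
  x = 0: f_y(0, y) = -6*y**2 + 14*y - 8; vanishes at y ∈ {1}. (0, 1): f_x = 0, f = 0 — SINGULAR.
  x = 1: f_y(1, y) = -6*y**2 + 14*y - 7; no integer root y with |y| ≤ 4.
  x = 2: f_y(2, y) = -6*y**2 + 14*y - 4; vanishes at y ∈ {2}. (2, 2): f_x = -36 ≠ 0.
  x = 3: f_y(3, y) = -6*y**2 + 14*y + 1; no integer root y with |y| ≤ 4.
  x = 4: f_y(4, y) = -6*y**2 + 14*y + 8; no integer root y with |y| ≤ 4.
Only singular point on the grid: (0, 1).
Classify: substitute x = 0 + u, y = 1 + v and expand: f = -3*u**3 + u**2*v - u**2 - 2*v**3 + v**2.
No constant or linear terms (consistent with a singular point). Quadratic part: -u**2 + v**2. Cubic part: -3*u**3 + u**2*v - 2*v**3.
The quadratic part v**2 - u**2 = (v − u)(v + u) splits into two distinct linear factors, so there are two distinct tangent lines y − 1 = ±(x − 0) — this is a node (ordinary double point).
Classification: node.


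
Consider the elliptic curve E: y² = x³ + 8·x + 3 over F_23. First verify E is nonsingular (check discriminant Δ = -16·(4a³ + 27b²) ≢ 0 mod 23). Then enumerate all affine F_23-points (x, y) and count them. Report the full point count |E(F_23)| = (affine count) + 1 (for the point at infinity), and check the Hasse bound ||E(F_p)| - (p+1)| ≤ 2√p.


Affine points = {(0, 7), (0, 16), (1, 9), (1, 14), (2, 2), (2, 21), (3, 10), (3, 13), (8, 2), (8, 21), (10, 5), (10, 18), (13, 2), (13, 21), (15, 5), (15, 18), (16, 8), (16, 15), (21, 5), (21, 18)}; affine count = 20; |E(F_23)| = 21.

Discriminant check: Δ ∝ 4a³ + 27b² = 4·8³ + 27·3² = 4·512 + 27·9 ≡ 14 (mod 23). Nonzero ⇒ E is nonsingular.
For each x ∈ F_23, compute rhs = x³ + 8·x + 3 mod 23, then count y ∈ F_23 with y² ≡ rhs.
  x = 0: rhs = 3, matching y values: 7, 16 (2 points).
  x = 1: rhs = 12, matching y values: 9, 14 (2 points).
  x = 2: rhs = 4, matching y values: 2, 21 (2 points).
  x = 3: rhs = 8, matching y values: 10, 13 (2 points).
  x = 4: rhs = 7, matching y values: none (0 points).
  x = 5: rhs = 7, matching y values: none (0 points).
  x = 6: rhs = 14, matching y values: none (0 points).
  x = 7: rhs = 11, matching y values: none (0 points).
  x = 8: rhs = 4, matching y values: 2, 21 (2 points).
  x = 9: rhs = 22, matching y values: none (0 points).
  x = 10: rhs = 2, matching y values: 5, 18 (2 points).
  x = 11: rhs = 19, matching y values: none (0 points).
  x = 12: rhs = 10, matching y values: none (0 points).
  x = 13: rhs = 4, matching y values: 2, 21 (2 points).
  x = 14: rhs = 7, matching y values: none (0 points).
  x = 15: rhs = 2, matching y values: 5, 18 (2 points).
  x = 16: rhs = 18, matching y values: 8, 15 (2 points).
  x = 17: rhs = 15, matching y values: none (0 points).
  x = 18: rhs = 22, matching y values: none (0 points).
  x = 19: rhs = 22, matching y values: none (0 points).
  x = 20: rhs = 21, matching y values: none (0 points).
  x = 21: rhs = 2, matching y values: 5, 18 (2 points).
  x = 22: rhs = 17, matching y values: none (0 points).
Total affine count: 20.
Full point count |E(F_23)| = 20 + 1 = 21.
Hasse bound: |21 − (23+1)| = |-3| = 3 ≤ 2√23 ≈ 9.5917 ✓.


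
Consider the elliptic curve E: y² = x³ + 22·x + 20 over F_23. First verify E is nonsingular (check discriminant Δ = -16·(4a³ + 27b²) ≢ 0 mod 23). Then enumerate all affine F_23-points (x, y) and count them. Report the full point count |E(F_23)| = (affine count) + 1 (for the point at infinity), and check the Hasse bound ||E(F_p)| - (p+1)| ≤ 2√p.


Affine points = {(2, 7), (2, 16), (5, 5), (5, 18), (6, 0), (8, 8), (8, 15), (9, 2), (9, 21), (11, 11), (11, 12), (14, 6), (14, 17), (16, 11), (16, 12), (19, 11), (19, 12)}; affine count = 17; |E(F_23)| = 18.

Discriminant check: Δ ∝ 4a³ + 27b² = 4·22³ + 27·20² = 4·10648 + 27·400 ≡ 9 (mod 23). Nonzero ⇒ E is nonsingular.
For each x ∈ F_23, compute rhs = x³ + 22·x + 20 mod 23, then count y ∈ F_23 with y² ≡ rhs.
  x = 0: rhs = 20, matching y values: none (0 points).
  x = 1: rhs = 20, matching y values: none (0 points).
  x = 2: rhs = 3, matching y values: 7, 16 (2 points).
  x = 3: rhs = 21, matching y values: none (0 points).
  x = 4: rhs = 11, matching y values: none (0 points).
  x = 5: rhs = 2, matching y values: 5, 18 (2 points).
  x = 6: rhs = 0, matching y values: 0 (1 points).
  x = 7: rhs = 11, matching y values: none (0 points).
  x = 8: rhs = 18, matching y values: 8, 15 (2 points).
  x = 9: rhs = 4, matching y values: 2, 21 (2 points).
  x = 10: rhs = 21, matching y values: none (0 points).
  x = 11: rhs = 6, matching y values: 11, 12 (2 points).
  x = 12: rhs = 11, matching y values: none (0 points).
  x = 13: rhs = 19, matching y values: none (0 points).
  x = 14: rhs = 13, matching y values: 6, 17 (2 points).
  x = 15: rhs = 22, matching y values: none (0 points).
  x = 16: rhs = 6, matching y values: 11, 12 (2 points).
  x = 17: rhs = 17, matching y values: none (0 points).
  x = 18: rhs = 15, matching y values: none (0 points).
  x = 19: rhs = 6, matching y values: 11, 12 (2 points).
  x = 20: rhs = 19, matching y values: none (0 points).
  x = 21: rhs = 14, matching y values: none (0 points).
  x = 22: rhs = 20, matching y values: none (0 points).
Total affine count: 17.
Full point count |E(F_23)| = 17 + 1 = 18.
Hasse bound: |18 − (23+1)| = |-6| = 6 ≤ 2√23 ≈ 9.5917 ✓.


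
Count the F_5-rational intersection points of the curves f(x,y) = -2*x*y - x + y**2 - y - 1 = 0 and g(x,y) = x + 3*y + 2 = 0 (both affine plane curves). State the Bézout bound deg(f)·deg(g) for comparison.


Common zeros: ∅; count = 0; Bézout bound = 2.

deg(f) = 2, deg(g) = 1, so Bézout bound = 2.
Scan x ∈ F_5. For each x, list the y ∈ F_5 with f(x, y) ≡ 0 and those with g(x, y) ≡ 0 (mod 5); the common zeros in that column are the intersection.
  x = 0: f ≡ 0 at y ∈ {3}; g ≡ 0 at y ∈ {1}; common: ∅.
  x = 1: f ≡ 0 at y ∈ ∅; g ≡ 0 at y ∈ {4}; common: ∅.
  x = 2: f ≡ 0 at y ∈ ∅; g ≡ 0 at y ∈ {2}; common: ∅.
  x = 3: f ≡ 0 at y ∈ {1}; g ≡ 0 at y ∈ {0}; common: ∅.
  x = 4: f ≡ 0 at y ∈ {0, 4}; g ≡ 0 at y ∈ {3}; common: ∅.
Collecting: common zeros = ∅, so the count is 0.
Comparison with the Bézout bound: 0 ≤ 2 = deg(f)·deg(g), as expected for curves with no common component (the affine F_5-count falls short of the bound because intersections may lie at infinity, over extension fields, or carry multiplicity).


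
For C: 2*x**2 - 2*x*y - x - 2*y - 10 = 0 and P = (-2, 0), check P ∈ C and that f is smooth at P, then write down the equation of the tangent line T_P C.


Tangent line at P: -9*x + 2*y - 18 = 0.

Step 1: f(-2, 0) = 0, so P lies on C.
Step 2: partial derivatives
  f_x(x, y) = 4*x - 2*y - 1, f_y(x, y) = -2*x - 2.
  f_x(P) = -9, f_y(P) = 2 (gradient nonzero, so P is smooth).
Step 3: tangent line at P: -9·(x − -2) + 2·(y − 0) = 0.
Expanding: -9*x + 2*y - 18 = 0.


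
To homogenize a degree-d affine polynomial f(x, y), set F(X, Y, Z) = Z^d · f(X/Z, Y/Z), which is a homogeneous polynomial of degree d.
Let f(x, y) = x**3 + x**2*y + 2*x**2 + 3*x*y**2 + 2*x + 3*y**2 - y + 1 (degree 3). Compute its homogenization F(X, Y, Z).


F(X, Y, Z) = X**3 + X**2*Y + 2*X**2*Z + 3*X*Y**2 + 2*X*Z**2 + 3*Y**2*Z - Y*Z**2 + Z**3

deg(f) = 3.
Substitute x = X/Z, y = Y/Z into f, then multiply by Z^3.
  monomial 1·x^3·y^0 ↦ 1·X^3·Y^0·Z^0.
  monomial 1·x^2·y^1 ↦ 1·X^2·Y^1·Z^0.
  monomial 2·x^2·y^0 ↦ 2·X^2·Y^0·Z^1.
  monomial 3·x^1·y^2 ↦ 3·X^1·Y^2·Z^0.
  monomial 2·x^1·y^0 ↦ 2·X^1·Y^0·Z^2.
  monomial 3·x^0·y^2 ↦ 3·X^0·Y^2·Z^1.
  monomial -1·x^0·y^1 ↦ -1·X^0·Y^1·Z^2.
  monomial 1·x^0·y^0 ↦ 1·X^0·Y^0·Z^3.
Collecting: F(X, Y, Z) = X**3 + X**2*Y + 2*X**2*Z + 3*X*Y**2 + 2*X*Z**2 + 3*Y**2*Z - Y*Z**2 + Z**3.


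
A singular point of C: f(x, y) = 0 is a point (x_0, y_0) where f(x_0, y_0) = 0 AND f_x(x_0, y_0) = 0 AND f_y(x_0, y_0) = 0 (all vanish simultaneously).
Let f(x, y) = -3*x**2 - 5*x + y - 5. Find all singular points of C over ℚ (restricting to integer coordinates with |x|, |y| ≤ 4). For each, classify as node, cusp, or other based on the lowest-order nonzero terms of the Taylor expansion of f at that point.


No singular points in the scanned grid; C is smooth there.

Compute partial derivatives:
  f_x = -6*x - 5.
  f_y = 1.
f_y = 1 is a nonzero constant, so f_y never vanishes: no point (x, y) can satisfy f = f_x = f_y = 0. In particular no (x, y) ∈ {−4, ..., 4}² is singular; the curve is smooth.


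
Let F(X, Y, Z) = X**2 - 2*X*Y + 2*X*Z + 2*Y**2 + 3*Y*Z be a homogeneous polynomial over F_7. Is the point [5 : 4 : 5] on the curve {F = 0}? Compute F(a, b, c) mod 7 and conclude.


F(5,4,5) ≡ 1 (mod 7); P is NOT on the curve.

Evaluate F(5, 4, 5) term-by-term (mod 7).
  X**2 ↦ 1·25·1·1 = 25
  -2*X*Y ↦ -2·5·4·1 = -40
  2*X*Z ↦ 2·5·1·5 = 50
  2*Y**2 ↦ 2·1·16·1 = 32
  3*Y*Z ↦ 3·1·4·5 = 60
Sum: F(5, 4, 5) = (25) + (-40) + (50) + (32) + (60) = 127.
Reducing mod 7: 127 ≡ 1 (mod 7).
Since F(a, b, c) ≡ 1 ≠ 0 (mod 7), P does NOT lie on the curve.


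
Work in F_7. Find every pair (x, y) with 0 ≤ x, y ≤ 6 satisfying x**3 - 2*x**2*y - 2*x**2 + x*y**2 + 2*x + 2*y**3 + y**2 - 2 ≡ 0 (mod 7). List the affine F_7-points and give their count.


Affine F_7-points: {(0, 5), (2, 2), (2, 5), (3, 3), (3, 4), (3, 5), (6, 0), (6, 1), (6, 6)}; count = 9.

For each of the 49 pairs (x, y) ∈ F_7², evaluate f(x, y) mod 7. Record the zeros.
  x = 0: [0↦5, 1↦1, 2↦4, 3↦5, 4↦2, 5↦0, 6↦4]  zeros at y ∈ {5}
  x = 1: [0↦6, 1↦1, 2↦5, 3↦2, 4↦4, 5↦2, 6↦1]  zeros at y ∈ ∅
  x = 2: [0↦2, 1↦6, 2↦0, 3↦3, 4↦6, 5↦0, 6↦4]  zeros at y ∈ {2, 5}
  x = 3: [0↦6, 1↦1, 2↦2, 3↦0, 4↦0, 5↦0, 6↦5]  zeros at y ∈ {3, 4, 5}
  x = 4: [0↦3, 1↦6, 2↦3, 3↦6, 4↦6, 5↦1, 6↦3]  zeros at y ∈ ∅
  x = 5: [0↦6, 1↦6, 2↦2, 3↦6, 4↦2, 5↦2, 6↦4]  zeros at y ∈ ∅
  x = 6: [0↦0, 1↦0, 2↦5, 3↦6, 4↦1, 5↦2, 6↦0]  zeros at y ∈ {0, 1, 6}
Collecting zeros: affine points = {(0, 5), (2, 2), (2, 5), (3, 3), (3, 4), (3, 5), (6, 0), (6, 1), (6, 6)}.
Total count |C(F_7)_aff| = 9.


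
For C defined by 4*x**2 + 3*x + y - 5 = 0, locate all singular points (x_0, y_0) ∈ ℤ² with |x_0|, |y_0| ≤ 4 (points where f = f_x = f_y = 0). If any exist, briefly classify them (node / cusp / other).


No singular points in the scanned grid; C is smooth there.

Compute partial derivatives:
  f_x = 8*x + 3.
  f_y = 1.
f_y = 1 is a nonzero constant, so f_y never vanishes: no point (x, y) can satisfy f = f_x = f_y = 0. In particular no (x, y) ∈ {−4, ..., 4}² is singular; the curve is smooth.


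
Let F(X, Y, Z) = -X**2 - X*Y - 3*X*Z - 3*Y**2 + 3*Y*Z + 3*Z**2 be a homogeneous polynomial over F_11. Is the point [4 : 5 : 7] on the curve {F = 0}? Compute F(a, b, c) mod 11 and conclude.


F(4,5,7) ≡ 2 (mod 11); P is NOT on the curve.

Evaluate F(4, 5, 7) term-by-term (mod 11).
  -X**2 ↦ -1·16·1·1 = -16
  -X*Y ↦ -1·4·5·1 = -20
  -3*X*Z ↦ -3·4·1·7 = -84
  -3*Y**2 ↦ -3·1·25·1 = -75
  3*Y*Z ↦ 3·1·5·7 = 105
  3*Z**2 ↦ 3·1·1·49 = 147
Sum: F(4, 5, 7) = (-16) + (-20) + (-84) + (-75) + (105) + (147) = 57.
Reducing mod 11: 57 ≡ 2 (mod 11).
Since F(a, b, c) ≡ 2 ≠ 0 (mod 11), P does NOT lie on the curve.


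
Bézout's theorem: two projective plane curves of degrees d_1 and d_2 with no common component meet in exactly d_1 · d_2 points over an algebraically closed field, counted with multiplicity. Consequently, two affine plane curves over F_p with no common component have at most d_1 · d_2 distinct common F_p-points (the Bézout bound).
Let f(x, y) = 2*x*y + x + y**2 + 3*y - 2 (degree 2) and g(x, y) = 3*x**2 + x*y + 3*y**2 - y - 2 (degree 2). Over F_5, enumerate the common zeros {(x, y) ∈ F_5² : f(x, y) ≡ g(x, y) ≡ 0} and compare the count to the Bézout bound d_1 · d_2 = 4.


Common zeros: {(2, 0), (2, 3)}; count = 2; Bézout bound = 4.

deg(f) = 2, deg(g) = 2, so Bézout bound = 4.
Scan x ∈ F_5. For each x, list the y ∈ F_5 with f(x, y) ≡ 0 and those with g(x, y) ≡ 0 (mod 5); the common zeros in that column are the intersection.
  x = 0: f ≡ 0 at y ∈ ∅; g ≡ 0 at y ∈ {1}; common: ∅.
  x = 1: f ≡ 0 at y ∈ {1, 4}; g ≡ 0 at y ∈ ∅; common: ∅.
  x = 2: f ≡ 0 at y ∈ {0, 3}; g ≡ 0 at y ∈ {0, 3}; common: {0, 3}.
  x = 3: f ≡ 0 at y ∈ ∅; g ≡ 0 at y ∈ {0, 1}; common: ∅.
  x = 4: f ≡ 0 at y ∈ ∅; g ≡ 0 at y ∈ ∅; common: ∅.
Collecting: common zeros = {(2, 0), (2, 3)}, so the count is 2.
Comparison with the Bézout bound: 2 ≤ 4 = deg(f)·deg(g), as expected for curves with no common component (the affine F_5-count falls short of the bound because intersections may lie at infinity, over extension fields, or carry multiplicity).


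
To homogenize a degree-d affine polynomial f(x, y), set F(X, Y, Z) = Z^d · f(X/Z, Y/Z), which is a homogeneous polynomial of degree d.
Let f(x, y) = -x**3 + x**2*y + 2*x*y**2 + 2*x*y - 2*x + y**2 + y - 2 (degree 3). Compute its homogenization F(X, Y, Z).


F(X, Y, Z) = -X**3 + X**2*Y + 2*X*Y**2 + 2*X*Y*Z - 2*X*Z**2 + Y**2*Z + Y*Z**2 - 2*Z**3

deg(f) = 3.
Substitute x = X/Z, y = Y/Z into f, then multiply by Z^3.
  monomial -1·x^3·y^0 ↦ -1·X^3·Y^0·Z^0.
  monomial 1·x^2·y^1 ↦ 1·X^2·Y^1·Z^0.
  monomial 2·x^1·y^2 ↦ 2·X^1·Y^2·Z^0.
  monomial 2·x^1·y^1 ↦ 2·X^1·Y^1·Z^1.
  monomial -2·x^1·y^0 ↦ -2·X^1·Y^0·Z^2.
  monomial 1·x^0·y^2 ↦ 1·X^0·Y^2·Z^1.
  monomial 1·x^0·y^1 ↦ 1·X^0·Y^1·Z^2.
  monomial -2·x^0·y^0 ↦ -2·X^0·Y^0·Z^3.
Collecting: F(X, Y, Z) = -X**3 + X**2*Y + 2*X*Y**2 + 2*X*Y*Z - 2*X*Z**2 + Y**2*Z + Y*Z**2 - 2*Z**3.


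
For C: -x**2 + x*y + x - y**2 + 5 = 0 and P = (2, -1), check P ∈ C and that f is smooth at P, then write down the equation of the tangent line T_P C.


Tangent line at P: -4*x + 4*y + 12 = 0.

Step 1: f(2, -1) = 0, so P lies on C.
Step 2: partial derivatives
  f_x(x, y) = -2*x + y + 1, f_y(x, y) = x - 2*y.
  f_x(P) = -4, f_y(P) = 4 (gradient nonzero, so P is smooth).
Step 3: tangent line at P: -4·(x − 2) + 4·(y − -1) = 0.
Expanding: -4*x + 4*y + 12 = 0.


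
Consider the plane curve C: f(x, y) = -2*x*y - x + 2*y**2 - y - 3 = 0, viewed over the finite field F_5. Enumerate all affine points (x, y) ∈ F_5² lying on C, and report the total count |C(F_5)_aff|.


Affine F_5-points: {(0, 4), (1, 1), (1, 3), (2, 0)}; count = 4.

For each of the 25 pairs (x, y) ∈ F_5², evaluate f(x, y) mod 5. Record the zeros.
  x = 0: [0↦2, 1↦3, 2↦3, 3↦2, 4↦0]  zeros at y ∈ {4}
  x = 1: [0↦1, 1↦0, 2↦3, 3↦0, 4↦1]  zeros at y ∈ {1, 3}
  x = 2: [0↦0, 1↦2, 2↦3, 3↦3, 4↦2]  zeros at y ∈ {0}
  x = 3: [0↦4, 1↦4, 2↦3, 3↦1, 4↦3]  zeros at y ∈ ∅
  x = 4: [0↦3, 1↦1, 2↦3, 3↦4, 4↦4]  zeros at y ∈ ∅
Collecting zeros: affine points = {(0, 4), (1, 1), (1, 3), (2, 0)}.
Total count |C(F_5)_aff| = 4.


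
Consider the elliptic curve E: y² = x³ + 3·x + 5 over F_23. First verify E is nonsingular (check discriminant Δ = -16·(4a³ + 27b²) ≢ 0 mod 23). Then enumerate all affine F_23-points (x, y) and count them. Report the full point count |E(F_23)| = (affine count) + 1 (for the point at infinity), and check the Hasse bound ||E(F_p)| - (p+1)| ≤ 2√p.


Affine points = {(1, 3), (1, 20), (3, 8), (3, 15), (4, 9), (4, 14), (6, 3), (6, 20), (7, 1), (7, 22), (8, 9), (8, 14), (9, 5), (9, 18), (10, 0), (11, 9), (11, 14), (14, 10), (14, 13), (16, 3), (16, 20), (17, 1), (17, 22), (18, 7), (18, 16), (22, 1), (22, 22)}; affine count = 27; |E(F_23)| = 28.

Discriminant check: Δ ∝ 4a³ + 27b² = 4·3³ + 27·5² = 4·27 + 27·25 ≡ 1 (mod 23). Nonzero ⇒ E is nonsingular.
For each x ∈ F_23, compute rhs = x³ + 3·x + 5 mod 23, then count y ∈ F_23 with y² ≡ rhs.
  x = 0: rhs = 5, matching y values: none (0 points).
  x = 1: rhs = 9, matching y values: 3, 20 (2 points).
  x = 2: rhs = 19, matching y values: none (0 points).
  x = 3: rhs = 18, matching y values: 8, 15 (2 points).
  x = 4: rhs = 12, matching y values: 9, 14 (2 points).
  x = 5: rhs = 7, matching y values: none (0 points).
  x = 6: rhs = 9, matching y values: 3, 20 (2 points).
  x = 7: rhs = 1, matching y values: 1, 22 (2 points).
  x = 8: rhs = 12, matching y values: 9, 14 (2 points).
  x = 9: rhs = 2, matching y values: 5, 18 (2 points).
  x = 10: rhs = 0, matching y values: 0 (1 points).
  x = 11: rhs = 12, matching y values: 9, 14 (2 points).
  x = 12: rhs = 21, matching y values: none (0 points).
  x = 13: rhs = 10, matching y values: none (0 points).
  x = 14: rhs = 8, matching y values: 10, 13 (2 points).
  x = 15: rhs = 21, matching y values: none (0 points).
  x = 16: rhs = 9, matching y values: 3, 20 (2 points).
  x = 17: rhs = 1, matching y values: 1, 22 (2 points).
  x = 18: rhs = 3, matching y values: 7, 16 (2 points).
  x = 19: rhs = 21, matching y values: none (0 points).
  x = 20: rhs = 15, matching y values: none (0 points).
  x = 21: rhs = 14, matching y values: none (0 points).
  x = 22: rhs = 1, matching y values: 1, 22 (2 points).
Total affine count: 27.
Full point count |E(F_23)| = 27 + 1 = 28.
Hasse bound: |28 − (23+1)| = |4| = 4 ≤ 2√23 ≈ 9.5917 ✓.


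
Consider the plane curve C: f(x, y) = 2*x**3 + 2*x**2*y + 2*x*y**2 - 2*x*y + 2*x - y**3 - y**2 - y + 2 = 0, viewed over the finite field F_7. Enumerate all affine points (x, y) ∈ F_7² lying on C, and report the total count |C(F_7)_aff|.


Affine F_7-points: {(1, 2), (3, 1), (6, 6)}; count = 3.

For each of the 49 pairs (x, y) ∈ F_7², evaluate f(x, y) mod 7. Record the zeros.
  x = 0: [0↦2, 1↦6, 2↦2, 3↦5, 4↦2, 5↦1, 6↦3]  zeros at y ∈ ∅
  x = 1: [0↦6, 1↦5, 2↦0, 3↦6, 4↦3, 5↦6, 6↦2]  zeros at y ∈ {2}
  x = 2: [0↦1, 1↦6, 2↦4, 3↦3, 4↦4, 5↦1, 6↦2]  zeros at y ∈ ∅
  x = 3: [0↦6, 1↦0, 2↦5, 3↦1, 4↦3, 5↦5, 6↦1]  zeros at y ∈ {1}
  x = 4: [0↦5, 1↦6, 2↦1, 3↦5, 4↦5, 5↦2, 6↦4]  zeros at y ∈ ∅
  x = 5: [0↦3, 1↦1, 2↦4, 3↦6, 4↦1, 5↦4, 6↦2]  zeros at y ∈ ∅
  x = 6: [0↦5, 1↦4, 2↦5, 3↦2, 4↦3, 5↦2, 6↦0]  zeros at y ∈ {6}
Collecting zeros: affine points = {(1, 2), (3, 1), (6, 6)}.
Total count |C(F_7)_aff| = 3.


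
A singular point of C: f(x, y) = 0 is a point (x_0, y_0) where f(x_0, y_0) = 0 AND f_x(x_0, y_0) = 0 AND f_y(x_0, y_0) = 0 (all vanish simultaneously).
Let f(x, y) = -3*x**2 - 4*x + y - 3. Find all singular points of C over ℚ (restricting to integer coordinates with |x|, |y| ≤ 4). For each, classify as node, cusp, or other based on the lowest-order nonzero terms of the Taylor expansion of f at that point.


No singular points in the scanned grid; C is smooth there.

Compute partial derivatives:
  f_x = -6*x - 4.
  f_y = 1.
f_y = 1 is a nonzero constant, so f_y never vanishes: no point (x, y) can satisfy f = f_x = f_y = 0. In particular no (x, y) ∈ {−4, ..., 4}² is singular; the curve is smooth.


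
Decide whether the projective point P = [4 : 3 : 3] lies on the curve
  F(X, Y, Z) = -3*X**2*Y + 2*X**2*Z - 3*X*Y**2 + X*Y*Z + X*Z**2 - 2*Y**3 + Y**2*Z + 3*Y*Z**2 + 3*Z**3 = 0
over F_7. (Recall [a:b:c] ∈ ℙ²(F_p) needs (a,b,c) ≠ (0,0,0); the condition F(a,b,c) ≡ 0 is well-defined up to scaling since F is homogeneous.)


F(4,3,3) ≡ 2 (mod 7); P is NOT on the curve.

Evaluate F(4, 3, 3) term-by-term (mod 7).
  -3*X**2*Y ↦ -3·16·3·1 = -144
  2*X**2*Z ↦ 2·16·1·3 = 96
  -3*X*Y**2 ↦ -3·4·9·1 = -108
  X*Y*Z ↦ 1·4·3·3 = 36
  X*Z**2 ↦ 1·4·1·9 = 36
  -2*Y**3 ↦ -2·1·27·1 = -54
  Y**2*Z ↦ 1·1·9·3 = 27
  3*Y*Z**2 ↦ 3·1·3·9 = 81
  3*Z**3 ↦ 3·1·1·27 = 81
Sum: F(4, 3, 3) = (-144) + (96) + (-108) + (36) + (36) + (-54) + (27) + (81) + (81) = 51.
Reducing mod 7: 51 ≡ 2 (mod 7).
Since F(a, b, c) ≡ 2 ≠ 0 (mod 7), P does NOT lie on the curve.


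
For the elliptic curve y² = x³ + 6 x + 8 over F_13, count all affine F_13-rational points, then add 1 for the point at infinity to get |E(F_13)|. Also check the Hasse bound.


Affine points = {(3, 1), (3, 12), (6, 0), (7, 4), (7, 9), (8, 3), (8, 10), (11, 1), (11, 12), (12, 1), (12, 12)}; affine count = 11; |E(F_13)| = 12.

Discriminant check: Δ ∝ 4a³ + 27b² = 4·6³ + 27·8² = 4·216 + 27·64 ≡ 5 (mod 13). Nonzero ⇒ E is nonsingular.
For each x ∈ F_13, compute rhs = x³ + 6·x + 8 mod 13, then count y ∈ F_13 with y² ≡ rhs.
  x = 0: rhs = 8, matching y values: none (0 points).
  x = 1: rhs = 2, matching y values: none (0 points).
  x = 2: rhs = 2, matching y values: none (0 points).
  x = 3: rhs = 1, matching y values: 1, 12 (2 points).
  x = 4: rhs = 5, matching y values: none (0 points).
  x = 5: rhs = 7, matching y values: none (0 points).
  x = 6: rhs = 0, matching y values: 0 (1 points).
  x = 7: rhs = 3, matching y values: 4, 9 (2 points).
  x = 8: rhs = 9, matching y values: 3, 10 (2 points).
  x = 9: rhs = 11, matching y values: none (0 points).
  x = 10: rhs = 2, matching y values: none (0 points).
  x = 11: rhs = 1, matching y values: 1, 12 (2 points).
  x = 12: rhs = 1, matching y values: 1, 12 (2 points).
Total affine count: 11.
Full point count |E(F_13)| = 11 + 1 = 12.
Hasse bound: |12 − (13+1)| = |-2| = 2 ≤ 2√13 ≈ 7.2111 ✓.


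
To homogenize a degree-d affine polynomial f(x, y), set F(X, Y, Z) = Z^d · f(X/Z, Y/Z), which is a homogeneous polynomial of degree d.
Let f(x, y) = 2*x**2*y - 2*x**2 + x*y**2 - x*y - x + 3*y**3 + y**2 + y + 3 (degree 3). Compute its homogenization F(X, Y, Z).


F(X, Y, Z) = 2*X**2*Y - 2*X**2*Z + X*Y**2 - X*Y*Z - X*Z**2 + 3*Y**3 + Y**2*Z + Y*Z**2 + 3*Z**3

deg(f) = 3.
Substitute x = X/Z, y = Y/Z into f, then multiply by Z^3.
  monomial 2·x^2·y^1 ↦ 2·X^2·Y^1·Z^0.
  monomial -2·x^2·y^0 ↦ -2·X^2·Y^0·Z^1.
  monomial 1·x^1·y^2 ↦ 1·X^1·Y^2·Z^0.
  monomial -1·x^1·y^1 ↦ -1·X^1·Y^1·Z^1.
  monomial -1·x^1·y^0 ↦ -1·X^1·Y^0·Z^2.
  monomial 3·x^0·y^3 ↦ 3·X^0·Y^3·Z^0.
  monomial 1·x^0·y^2 ↦ 1·X^0·Y^2·Z^1.
  monomial 1·x^0·y^1 ↦ 1·X^0·Y^1·Z^2.
  monomial 3·x^0·y^0 ↦ 3·X^0·Y^0·Z^3.
Collecting: F(X, Y, Z) = 2*X**2*Y - 2*X**2*Z + X*Y**2 - X*Y*Z - X*Z**2 + 3*Y**3 + Y**2*Z + Y*Z**2 + 3*Z**3.


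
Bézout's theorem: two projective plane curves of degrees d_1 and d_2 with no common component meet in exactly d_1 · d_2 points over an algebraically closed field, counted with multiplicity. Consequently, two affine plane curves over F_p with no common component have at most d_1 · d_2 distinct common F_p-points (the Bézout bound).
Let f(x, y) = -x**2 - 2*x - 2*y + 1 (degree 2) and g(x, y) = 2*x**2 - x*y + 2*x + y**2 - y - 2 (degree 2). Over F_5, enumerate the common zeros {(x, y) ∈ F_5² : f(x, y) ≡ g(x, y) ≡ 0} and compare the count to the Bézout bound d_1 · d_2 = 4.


Common zeros: {(1, 4)}; count = 1; Bézout bound = 4.

deg(f) = 2, deg(g) = 2, so Bézout bound = 4.
Scan x ∈ F_5. For each x, list the y ∈ F_5 with f(x, y) ≡ 0 and those with g(x, y) ≡ 0 (mod 5); the common zeros in that column are the intersection.
  x = 0: f ≡ 0 at y ∈ {3}; g ≡ 0 at y ∈ {2, 4}; common: ∅.
  x = 1: f ≡ 0 at y ∈ {4}; g ≡ 0 at y ∈ {3, 4}; common: {4}.
  x = 2: f ≡ 0 at y ∈ {4}; g ≡ 0 at y ∈ {0, 3}; common: ∅.
  x = 3: f ≡ 0 at y ∈ {3}; g ≡ 0 at y ∈ ∅; common: ∅.
  x = 4: f ≡ 0 at y ∈ {1}; g ≡ 0 at y ∈ ∅; common: ∅.
Collecting: common zeros = {(1, 4)}, so the count is 1.
Comparison with the Bézout bound: 1 ≤ 4 = deg(f)·deg(g), as expected for curves with no common component (the affine F_5-count falls short of the bound because intersections may lie at infinity, over extension fields, or carry multiplicity).


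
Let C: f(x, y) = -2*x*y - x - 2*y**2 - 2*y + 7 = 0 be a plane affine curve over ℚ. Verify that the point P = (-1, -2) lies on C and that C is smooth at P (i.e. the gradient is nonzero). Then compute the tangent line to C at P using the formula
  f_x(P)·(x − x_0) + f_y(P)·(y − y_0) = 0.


Tangent line at P: 3*x + 8*y + 19 = 0.

Step 1: f(-1, -2) = 0, so P lies on C.
Step 2: partial derivatives
  f_x(x, y) = -2*y - 1, f_y(x, y) = -2*x - 4*y - 2.
  f_x(P) = 3, f_y(P) = 8 (gradient nonzero, so P is smooth).
Step 3: tangent line at P: 3·(x − -1) + 8·(y − -2) = 0.
Expanding: 3*x + 8*y + 19 = 0.


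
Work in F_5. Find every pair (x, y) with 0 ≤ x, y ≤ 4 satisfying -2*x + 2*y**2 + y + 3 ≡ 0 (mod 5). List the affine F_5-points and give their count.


Affine F_5-points: {(2, 3), (2, 4), (3, 1), (4, 0), (4, 2)}; count = 5.

For each of the 25 pairs (x, y) ∈ F_5², evaluate f(x, y) mod 5. Record the zeros.
  x = 0: [0↦3, 1↦1, 2↦3, 3↦4, 4↦4]  zeros at y ∈ ∅
  x = 1: [0↦1, 1↦4, 2↦1, 3↦2, 4↦2]  zeros at y ∈ ∅
  x = 2: [0↦4, 1↦2, 2↦4, 3↦0, 4↦0]  zeros at y ∈ {3, 4}
  x = 3: [0↦2, 1↦0, 2↦2, 3↦3, 4↦3]  zeros at y ∈ {1}
  x = 4: [0↦0, 1↦3, 2↦0, 3↦1, 4↦1]  zeros at y ∈ {0, 2}
Collecting zeros: affine points = {(2, 3), (2, 4), (3, 1), (4, 0), (4, 2)}.
Total count |C(F_5)_aff| = 5.


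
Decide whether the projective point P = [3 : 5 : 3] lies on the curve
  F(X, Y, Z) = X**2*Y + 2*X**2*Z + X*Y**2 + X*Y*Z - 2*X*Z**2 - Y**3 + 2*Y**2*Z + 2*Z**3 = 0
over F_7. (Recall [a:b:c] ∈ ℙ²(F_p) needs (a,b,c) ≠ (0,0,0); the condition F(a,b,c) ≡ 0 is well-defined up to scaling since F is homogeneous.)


F(3,5,3) ≡ 6 (mod 7); P is NOT on the curve.

Evaluate F(3, 5, 3) term-by-term (mod 7).
  X**2*Y ↦ 1·9·5·1 = 45
  2*X**2*Z ↦ 2·9·1·3 = 54
  X*Y**2 ↦ 1·3·25·1 = 75
  X*Y*Z ↦ 1·3·5·3 = 45
  -2*X*Z**2 ↦ -2·3·1·9 = -54
  -Y**3 ↦ -1·1·125·1 = -125
  2*Y**2*Z ↦ 2·1·25·3 = 150
  2*Z**3 ↦ 2·1·1·27 = 54
Sum: F(3, 5, 3) = (45) + (54) + (75) + (45) + (-54) + (-125) + (150) + (54) = 244.
Reducing mod 7: 244 ≡ 6 (mod 7).
Since F(a, b, c) ≡ 6 ≠ 0 (mod 7), P does NOT lie on the curve.


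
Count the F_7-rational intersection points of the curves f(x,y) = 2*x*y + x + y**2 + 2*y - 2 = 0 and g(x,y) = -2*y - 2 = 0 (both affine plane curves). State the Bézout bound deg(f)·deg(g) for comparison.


Common zeros: {(4, 6)}; count = 1; Bézout bound = 2.

deg(f) = 2, deg(g) = 1, so Bézout bound = 2.
Scan x ∈ F_7. For each x, list the y ∈ F_7 with f(x, y) ≡ 0 and those with g(x, y) ≡ 0 (mod 7); the common zeros in that column are the intersection.
  x = 0: f ≡ 0 at y ∈ ∅; g ≡ 0 at y ∈ {6}; common: ∅.
  x = 1: f ≡ 0 at y ∈ ∅; g ≡ 0 at y ∈ {6}; common: ∅.
  x = 2: f ≡ 0 at y ∈ {0, 1}; g ≡ 0 at y ∈ {6}; common: ∅.
  x = 3: f ≡ 0 at y ∈ {2, 4}; g ≡ 0 at y ∈ {6}; common: ∅.
  x = 4: f ≡ 0 at y ∈ {5, 6}; g ≡ 0 at y ∈ {6}; common: {6}.
  x = 5: f ≡ 0 at y ∈ ∅; g ≡ 0 at y ∈ {6}; common: ∅.
  x = 6: f ≡ 0 at y ∈ ∅; g ≡ 0 at y ∈ {6}; common: ∅.
Collecting: common zeros = {(4, 6)}, so the count is 1.
Comparison with the Bézout bound: 1 ≤ 2 = deg(f)·deg(g), as expected for curves with no common component (the affine F_7-count falls short of the bound because intersections may lie at infinity, over extension fields, or carry multiplicity).
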